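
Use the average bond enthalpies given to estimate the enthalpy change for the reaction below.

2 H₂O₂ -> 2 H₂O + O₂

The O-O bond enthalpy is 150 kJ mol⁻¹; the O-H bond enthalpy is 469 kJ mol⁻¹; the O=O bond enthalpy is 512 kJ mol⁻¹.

Bonds broken (reactants):
  O-H: 4 × 469 = 1876
  O-O: 2 × 150 = 300
  Σ(broken) = 2176 kJ
Bonds formed (products):
  O-H: 4 × 469 = 1876
  O=O: 1 × 512 = 512
  Σ(formed) = 2388 kJ
ΔH = Σ(broken) − Σ(formed) = 2176 − 2388 = −212 kJ

ΔH ≈ −212 kJ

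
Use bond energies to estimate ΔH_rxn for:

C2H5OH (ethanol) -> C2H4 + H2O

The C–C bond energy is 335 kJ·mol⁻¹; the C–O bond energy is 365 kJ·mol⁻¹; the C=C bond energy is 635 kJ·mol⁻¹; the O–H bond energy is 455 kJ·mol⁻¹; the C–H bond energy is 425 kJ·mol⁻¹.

ΔH ≈ +35 kJ

Bonds broken (reactants):
  C–C: 1 × 335 = 335
  C–H: 5 × 425 = 2125
  C–O: 1 × 365 = 365
  O–H: 1 × 455 = 455
  Σ(broken) = 3280 kJ
Bonds formed (products):
  C–H: 4 × 425 = 1700
  C=C: 1 × 635 = 635
  O–H: 2 × 455 = 910
  Σ(formed) = 3245 kJ
ΔH = Σ(broken) − Σ(formed) = 3280 − 3245 = +35 kJ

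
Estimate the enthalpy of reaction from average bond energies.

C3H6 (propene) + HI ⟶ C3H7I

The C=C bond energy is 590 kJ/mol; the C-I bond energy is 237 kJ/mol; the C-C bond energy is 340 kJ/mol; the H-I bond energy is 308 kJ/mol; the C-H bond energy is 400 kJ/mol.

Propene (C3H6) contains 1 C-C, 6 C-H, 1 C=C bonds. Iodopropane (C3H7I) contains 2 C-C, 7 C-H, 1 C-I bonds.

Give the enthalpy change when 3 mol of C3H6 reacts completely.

ΔH = −237 kJ

Bonds broken (reactants):
  C-C: 1 × 340 = 340
  C-H: 6 × 400 = 2400
  C=C: 1 × 590 = 590
  H-I: 1 × 308 = 308
  Σ(broken) = 3638 kJ
Bonds formed (products):
  C-C: 2 × 340 = 680
  C-H: 7 × 400 = 2800
  C-I: 1 × 237 = 237
  Σ(formed) = 3717 kJ
ΔH = Σ(broken) − Σ(formed) = 3638 − 3717 = −79 kJ
For 3× the reaction as written: 3 × (−79) = −237 kJ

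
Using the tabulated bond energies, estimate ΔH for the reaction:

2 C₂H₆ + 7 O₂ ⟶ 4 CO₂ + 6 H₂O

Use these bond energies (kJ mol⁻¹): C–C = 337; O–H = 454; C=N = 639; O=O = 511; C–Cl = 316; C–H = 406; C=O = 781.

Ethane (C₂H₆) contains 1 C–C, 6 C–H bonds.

ΔH ≈ −2573 kJ

Bonds broken (reactants):
  C–C: 2 × 337 = 674
  C–H: 12 × 406 = 4872
  O=O: 7 × 511 = 3577
  Σ(broken) = 9123 kJ
Bonds formed (products):
  C=O: 8 × 781 = 6248
  O–H: 12 × 454 = 5448
  Σ(formed) = 11696 kJ
ΔH = Σ(broken) − Σ(formed) = 9123 − 11696 = −2573 kJ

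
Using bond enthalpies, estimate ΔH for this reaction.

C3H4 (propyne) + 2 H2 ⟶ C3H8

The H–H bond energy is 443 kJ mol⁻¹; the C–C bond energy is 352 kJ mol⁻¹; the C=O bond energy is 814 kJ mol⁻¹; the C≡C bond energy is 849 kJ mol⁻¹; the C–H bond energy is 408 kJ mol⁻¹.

Bonds broken (reactants):
  C≡C: 1 × 849 = 849
  C–C: 1 × 352 = 352
  C–H: 4 × 408 = 1632
  H–H: 2 × 443 = 886
  Σ(broken) = 3719 kJ
Bonds formed (products):
  C–C: 2 × 352 = 704
  C–H: 8 × 408 = 3264
  Σ(formed) = 3968 kJ
ΔH = Σ(broken) − Σ(formed) = 3719 − 3968 = −249 kJ

ΔH ≈ −249 kJ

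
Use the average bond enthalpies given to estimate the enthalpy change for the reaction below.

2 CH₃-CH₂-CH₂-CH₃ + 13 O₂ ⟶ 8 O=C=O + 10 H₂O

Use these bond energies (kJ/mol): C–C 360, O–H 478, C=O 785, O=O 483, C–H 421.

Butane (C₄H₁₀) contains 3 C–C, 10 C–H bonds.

ΔH ≈ −5261 kJ

Bonds broken (reactants):
  C–C: 6 × 360 = 2160
  C–H: 20 × 421 = 8420
  O=O: 13 × 483 = 6279
  Σ(broken) = 16859 kJ
Bonds formed (products):
  C=O: 16 × 785 = 12560
  O–H: 20 × 478 = 9560
  Σ(formed) = 22120 kJ
ΔH = Σ(broken) − Σ(formed) = 16859 − 22120 = −5261 kJ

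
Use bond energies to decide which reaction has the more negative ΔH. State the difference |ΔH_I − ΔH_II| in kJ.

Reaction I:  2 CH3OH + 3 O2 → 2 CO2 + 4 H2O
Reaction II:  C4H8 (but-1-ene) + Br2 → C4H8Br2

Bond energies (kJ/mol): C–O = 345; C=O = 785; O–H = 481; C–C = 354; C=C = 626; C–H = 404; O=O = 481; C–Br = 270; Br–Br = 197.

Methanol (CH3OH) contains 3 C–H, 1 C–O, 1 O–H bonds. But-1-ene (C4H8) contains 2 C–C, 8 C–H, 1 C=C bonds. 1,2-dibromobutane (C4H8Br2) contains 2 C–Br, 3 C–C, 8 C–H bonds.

Reaction I:
  Bonds broken (reactants):
    C–H: 6 × 404 = 2424
    C–O: 2 × 345 = 690
    O–H: 2 × 481 = 962
    O=O: 3 × 481 = 1443
    Σ(broken) = 5519 kJ
  Bonds formed (products):
    C=O: 4 × 785 = 3140
    O–H: 8 × 481 = 3848
    Σ(formed) = 6988 kJ
  ΔH_I = 5519 − 6988 = −1469 kJ
Reaction II:
  Bonds broken (reactants):
    Br–Br: 1 × 197 = 197
    C–C: 2 × 354 = 708
    C–H: 8 × 404 = 3232
    C=C: 1 × 626 = 626
    Σ(broken) = 4763 kJ
  Bonds formed (products):
    C–Br: 2 × 270 = 540
    C–C: 3 × 354 = 1062
    C–H: 8 × 404 = 3232
    Σ(formed) = 4834 kJ
  ΔH_II = 4763 − 4834 = −71 kJ
ΔH_I − ΔH_II = −1398 kJ, so reaction I has the more negative ΔH; |ΔH_I − ΔH_II| = 1398 kJ.

Reaction I, by 1398 kJ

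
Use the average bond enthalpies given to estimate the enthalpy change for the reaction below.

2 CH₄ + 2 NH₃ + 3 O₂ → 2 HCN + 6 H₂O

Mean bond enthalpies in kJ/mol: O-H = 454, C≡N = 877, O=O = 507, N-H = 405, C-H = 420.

ΔH ≈ −731 kJ

Bonds broken (reactants):
  C-H: 8 × 420 = 3360
  N-H: 6 × 405 = 2430
  O=O: 3 × 507 = 1521
  Σ(broken) = 7311 kJ
Bonds formed (products):
  C≡N: 2 × 877 = 1754
  C-H: 2 × 420 = 840
  O-H: 12 × 454 = 5448
  Σ(formed) = 8042 kJ
ΔH = Σ(broken) − Σ(formed) = 7311 − 8042 = −731 kJ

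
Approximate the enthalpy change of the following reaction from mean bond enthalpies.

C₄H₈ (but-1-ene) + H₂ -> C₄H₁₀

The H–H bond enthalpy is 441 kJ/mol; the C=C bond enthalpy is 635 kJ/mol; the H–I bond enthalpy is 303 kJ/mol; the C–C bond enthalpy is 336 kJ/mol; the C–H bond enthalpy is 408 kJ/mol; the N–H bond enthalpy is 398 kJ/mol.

ΔH ≈ −76 kJ

Bonds broken (reactants):
  C–C: 2 × 336 = 672
  C–H: 8 × 408 = 3264
  C=C: 1 × 635 = 635
  H–H: 1 × 441 = 441
  Σ(broken) = 5012 kJ
Bonds formed (products):
  C–C: 3 × 336 = 1008
  C–H: 10 × 408 = 4080
  Σ(formed) = 5088 kJ
ΔH = Σ(broken) − Σ(formed) = 5012 − 5088 = −76 kJ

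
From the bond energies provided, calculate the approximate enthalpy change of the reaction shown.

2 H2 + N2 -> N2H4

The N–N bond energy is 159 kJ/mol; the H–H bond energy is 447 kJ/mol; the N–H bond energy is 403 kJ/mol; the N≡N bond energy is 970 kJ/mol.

Bonds broken (reactants):
  H–H: 2 × 447 = 894
  N≡N: 1 × 970 = 970
  Σ(broken) = 1864 kJ
Bonds formed (products):
  N–H: 4 × 403 = 1612
  N–N: 1 × 159 = 159
  Σ(formed) = 1771 kJ
ΔH = Σ(broken) − Σ(formed) = 1864 − 1771 = +93 kJ

ΔH ≈ +93 kJ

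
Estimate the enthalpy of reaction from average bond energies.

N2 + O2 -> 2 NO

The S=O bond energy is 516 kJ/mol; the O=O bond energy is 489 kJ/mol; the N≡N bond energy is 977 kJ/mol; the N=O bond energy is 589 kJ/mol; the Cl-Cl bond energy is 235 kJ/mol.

ΔH ≈ +288 kJ

Bonds broken (reactants):
  N≡N: 1 × 977 = 977
  O=O: 1 × 489 = 489
  Σ(broken) = 1466 kJ
Bonds formed (products):
  N=O: 2 × 589 = 1178
  Σ(formed) = 1178 kJ
ΔH = Σ(broken) − Σ(formed) = 1466 − 1178 = +288 kJ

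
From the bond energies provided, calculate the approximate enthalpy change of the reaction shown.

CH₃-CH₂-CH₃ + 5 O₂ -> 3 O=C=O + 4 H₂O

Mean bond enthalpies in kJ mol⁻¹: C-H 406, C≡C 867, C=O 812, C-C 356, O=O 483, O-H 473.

Bonds broken (reactants):
  C-C: 2 × 356 = 712
  C-H: 8 × 406 = 3248
  O=O: 5 × 483 = 2415
  Σ(broken) = 6375 kJ
Bonds formed (products):
  C=O: 6 × 812 = 4872
  O-H: 8 × 473 = 3784
  Σ(formed) = 8656 kJ
ΔH = Σ(broken) − Σ(formed) = 6375 − 8656 = −2281 kJ

ΔH ≈ −2281 kJ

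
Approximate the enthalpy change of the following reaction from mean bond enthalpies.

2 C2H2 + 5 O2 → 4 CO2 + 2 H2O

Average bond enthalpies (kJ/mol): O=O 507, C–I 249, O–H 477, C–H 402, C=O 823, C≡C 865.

ΔH ≈ −2619 kJ

Bonds broken (reactants):
  C≡C: 2 × 865 = 1730
  C–H: 4 × 402 = 1608
  O=O: 5 × 507 = 2535
  Σ(broken) = 5873 kJ
Bonds formed (products):
  C=O: 8 × 823 = 6584
  O–H: 4 × 477 = 1908
  Σ(formed) = 8492 kJ
ΔH = Σ(broken) − Σ(formed) = 5873 − 8492 = −2619 kJ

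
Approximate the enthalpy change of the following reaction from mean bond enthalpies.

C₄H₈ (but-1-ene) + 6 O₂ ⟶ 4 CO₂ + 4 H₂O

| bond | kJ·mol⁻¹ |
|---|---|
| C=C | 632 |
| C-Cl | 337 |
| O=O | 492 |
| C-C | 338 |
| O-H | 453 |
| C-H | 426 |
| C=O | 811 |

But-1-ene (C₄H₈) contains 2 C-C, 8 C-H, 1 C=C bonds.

ΔH ≈ −2444 kJ

Bonds broken (reactants):
  C-C: 2 × 338 = 676
  C-H: 8 × 426 = 3408
  C=C: 1 × 632 = 632
  O=O: 6 × 492 = 2952
  Σ(broken) = 7668 kJ
Bonds formed (products):
  C=O: 8 × 811 = 6488
  O-H: 8 × 453 = 3624
  Σ(formed) = 10112 kJ
ΔH = Σ(broken) − Σ(formed) = 7668 − 10112 = −2444 kJ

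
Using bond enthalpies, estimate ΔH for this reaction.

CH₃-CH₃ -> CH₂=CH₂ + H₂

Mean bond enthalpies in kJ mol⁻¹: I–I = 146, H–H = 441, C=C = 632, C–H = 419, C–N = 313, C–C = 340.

Bonds broken (reactants):
  C–C: 1 × 340 = 340
  C–H: 6 × 419 = 2514
  Σ(broken) = 2854 kJ
Bonds formed (products):
  C–H: 4 × 419 = 1676
  C=C: 1 × 632 = 632
  H–H: 1 × 441 = 441
  Σ(formed) = 2749 kJ
ΔH = Σ(broken) − Σ(formed) = 2854 − 2749 = +105 kJ

ΔH ≈ +105 kJ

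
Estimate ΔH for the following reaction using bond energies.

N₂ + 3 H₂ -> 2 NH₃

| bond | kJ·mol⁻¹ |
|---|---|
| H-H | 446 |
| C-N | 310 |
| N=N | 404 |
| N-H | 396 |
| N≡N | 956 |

Bonds broken (reactants):
  H-H: 3 × 446 = 1338
  N≡N: 1 × 956 = 956
  Σ(broken) = 2294 kJ
Bonds formed (products):
  N-H: 6 × 396 = 2376
  Σ(formed) = 2376 kJ
ΔH = Σ(broken) − Σ(formed) = 2294 − 2376 = −82 kJ

ΔH ≈ −82 kJ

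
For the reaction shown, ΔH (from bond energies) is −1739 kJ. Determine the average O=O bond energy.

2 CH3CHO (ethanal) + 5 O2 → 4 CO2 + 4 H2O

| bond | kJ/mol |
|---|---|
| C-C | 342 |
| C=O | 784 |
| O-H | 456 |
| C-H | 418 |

D(O=O) ≈ 517 kJ/mol

Let D be the O=O bond energy.
Σ(broken) = 2×342 + 8×418 + 2×784 + 5×D = 5596 + 5D
Σ(formed) = 8×784 + 8×456 = 9920
ΔH = Σ(broken) − Σ(formed) = (5596 + 5D) − (9920) = −4324 + 5D
Setting this equal to −1739 kJ gives 5D = 2585, so D = 517 kJ/mol.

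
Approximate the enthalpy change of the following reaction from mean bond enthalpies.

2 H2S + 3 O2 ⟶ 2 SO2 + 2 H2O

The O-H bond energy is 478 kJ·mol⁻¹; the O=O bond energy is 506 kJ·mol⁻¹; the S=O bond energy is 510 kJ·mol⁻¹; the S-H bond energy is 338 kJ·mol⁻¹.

Bonds broken (reactants):
  O=O: 3 × 506 = 1518
  S-H: 4 × 338 = 1352
  Σ(broken) = 2870 kJ
Bonds formed (products):
  O-H: 4 × 478 = 1912
  S=O: 4 × 510 = 2040
  Σ(formed) = 3952 kJ
ΔH = Σ(broken) − Σ(formed) = 2870 − 3952 = −1082 kJ

ΔH ≈ −1082 kJ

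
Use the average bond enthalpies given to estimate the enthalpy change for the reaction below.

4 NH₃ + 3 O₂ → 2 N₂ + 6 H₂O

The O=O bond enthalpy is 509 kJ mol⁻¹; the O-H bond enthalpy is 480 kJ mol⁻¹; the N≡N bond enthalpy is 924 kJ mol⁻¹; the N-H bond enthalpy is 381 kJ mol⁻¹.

ΔH ≈ −1509 kJ

Bonds broken (reactants):
  N-H: 12 × 381 = 4572
  O=O: 3 × 509 = 1527
  Σ(broken) = 6099 kJ
Bonds formed (products):
  N≡N: 2 × 924 = 1848
  O-H: 12 × 480 = 5760
  Σ(formed) = 7608 kJ
ΔH = Σ(broken) − Σ(formed) = 6099 − 7608 = −1509 kJ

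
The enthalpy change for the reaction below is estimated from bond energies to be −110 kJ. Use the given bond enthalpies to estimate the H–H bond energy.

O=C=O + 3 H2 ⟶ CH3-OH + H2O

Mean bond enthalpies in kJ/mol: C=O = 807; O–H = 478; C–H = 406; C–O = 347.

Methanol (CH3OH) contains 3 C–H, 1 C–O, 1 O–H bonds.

D(H–H) ≈ 425 kJ/mol

Let D be the H–H bond energy.
Σ(broken) = 2×807 + 3×D = 1614 + 3D
Σ(formed) = 3×406 + 1×347 + 3×478 = 2999
ΔH = Σ(broken) − Σ(formed) = (1614 + 3D) − (2999) = −1385 + 3D
Setting this equal to −110 kJ gives 3D = 1275, so D = 425 kJ/mol.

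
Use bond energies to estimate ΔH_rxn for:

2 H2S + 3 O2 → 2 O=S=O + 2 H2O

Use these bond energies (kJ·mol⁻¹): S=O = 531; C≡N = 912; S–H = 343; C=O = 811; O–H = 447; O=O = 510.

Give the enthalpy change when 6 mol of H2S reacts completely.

Bonds broken (reactants):
  O=O: 3 × 510 = 1530
  S–H: 4 × 343 = 1372
  Σ(broken) = 2902 kJ
Bonds formed (products):
  O–H: 4 × 447 = 1788
  S=O: 4 × 531 = 2124
  Σ(formed) = 3912 kJ
ΔH = Σ(broken) − Σ(formed) = 2902 − 3912 = −1010 kJ
For 3× the reaction as written: 3 × (−1010) = −3030 kJ

ΔH = −3030 kJ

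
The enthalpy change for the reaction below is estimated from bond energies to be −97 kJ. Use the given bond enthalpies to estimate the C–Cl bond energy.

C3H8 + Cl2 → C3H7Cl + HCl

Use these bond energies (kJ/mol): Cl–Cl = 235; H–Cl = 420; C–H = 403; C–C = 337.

Let D be the C–Cl bond energy.
Σ(broken) = 2×337 + 8×403 + 1×235 = 4133
Σ(formed) = 2×337 + 1×D + 7×403 + 1×420 = 3915 + D
ΔH = Σ(broken) − Σ(formed) = (4133) − (3915 + D) = +218 − D
Setting this equal to −97 kJ gives D = 315 kJ/mol.

D(C–Cl) ≈ 315 kJ/mol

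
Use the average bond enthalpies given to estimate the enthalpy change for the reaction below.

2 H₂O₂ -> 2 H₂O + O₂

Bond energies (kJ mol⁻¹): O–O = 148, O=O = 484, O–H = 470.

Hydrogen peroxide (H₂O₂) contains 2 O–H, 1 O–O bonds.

ΔH ≈ −188 kJ

Bonds broken (reactants):
  O–H: 4 × 470 = 1880
  O–O: 2 × 148 = 296
  Σ(broken) = 2176 kJ
Bonds formed (products):
  O–H: 4 × 470 = 1880
  O=O: 1 × 484 = 484
  Σ(formed) = 2364 kJ
ΔH = Σ(broken) − Σ(formed) = 2176 − 2364 = −188 kJ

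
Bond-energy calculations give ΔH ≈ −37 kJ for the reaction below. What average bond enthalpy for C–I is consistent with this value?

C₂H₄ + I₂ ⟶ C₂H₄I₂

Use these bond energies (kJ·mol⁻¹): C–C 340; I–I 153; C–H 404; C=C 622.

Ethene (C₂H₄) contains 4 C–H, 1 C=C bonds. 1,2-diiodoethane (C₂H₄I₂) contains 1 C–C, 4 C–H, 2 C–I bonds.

D(C–I) ≈ 236 kJ/mol

Let D be the C–I bond energy.
Σ(broken) = 4×404 + 1×622 + 1×153 = 2391
Σ(formed) = 1×340 + 4×404 + 2×D = 1956 + 2D
ΔH = Σ(broken) − Σ(formed) = (2391) − (1956 + 2D) = +435 − 2D
Setting this equal to −37 kJ gives 2D = 472, so D = 236 kJ/mol.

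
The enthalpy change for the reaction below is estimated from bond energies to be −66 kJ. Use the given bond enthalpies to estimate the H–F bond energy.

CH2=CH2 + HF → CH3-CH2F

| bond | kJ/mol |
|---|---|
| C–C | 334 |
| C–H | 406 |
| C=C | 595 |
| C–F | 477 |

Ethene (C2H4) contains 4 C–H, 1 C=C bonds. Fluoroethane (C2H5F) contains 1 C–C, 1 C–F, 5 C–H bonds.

D(H–F) ≈ 556 kJ/mol

Let D be the H–F bond energy.
Σ(broken) = 4×406 + 1×595 + 1×D = 2219 + D
Σ(formed) = 1×334 + 1×477 + 5×406 = 2841
ΔH = Σ(broken) − Σ(formed) = (2219 + D) − (2841) = −622 + D
Setting this equal to −66 kJ gives D = 556 kJ/mol.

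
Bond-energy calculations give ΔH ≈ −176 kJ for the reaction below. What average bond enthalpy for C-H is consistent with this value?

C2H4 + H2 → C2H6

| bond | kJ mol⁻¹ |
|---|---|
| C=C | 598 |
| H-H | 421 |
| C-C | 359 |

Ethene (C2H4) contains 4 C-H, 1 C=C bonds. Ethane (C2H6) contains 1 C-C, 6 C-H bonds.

Let D be the C-H bond energy.
Σ(broken) = 4×D + 1×598 + 1×421 = 1019 + 4D
Σ(formed) = 1×359 + 6×D = 359 + 6D
ΔH = Σ(broken) − Σ(formed) = (1019 + 4D) − (359 + 6D) = +660 − 2D
Setting this equal to −176 kJ gives 2D = 836, so D = 418 kJ/mol.

D(C-H) ≈ 418 kJ/mol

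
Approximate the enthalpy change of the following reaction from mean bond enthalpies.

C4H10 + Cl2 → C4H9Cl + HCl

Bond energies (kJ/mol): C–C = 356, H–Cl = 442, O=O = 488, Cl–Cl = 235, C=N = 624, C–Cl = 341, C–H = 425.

ΔH ≈ −123 kJ

Bonds broken (reactants):
  C–C: 3 × 356 = 1068
  C–H: 10 × 425 = 4250
  Cl–Cl: 1 × 235 = 235
  Σ(broken) = 5553 kJ
Bonds formed (products):
  C–C: 3 × 356 = 1068
  C–Cl: 1 × 341 = 341
  C–H: 9 × 425 = 3825
  H–Cl: 1 × 442 = 442
  Σ(formed) = 5676 kJ
ΔH = Σ(broken) − Σ(formed) = 5553 − 5676 = −123 kJ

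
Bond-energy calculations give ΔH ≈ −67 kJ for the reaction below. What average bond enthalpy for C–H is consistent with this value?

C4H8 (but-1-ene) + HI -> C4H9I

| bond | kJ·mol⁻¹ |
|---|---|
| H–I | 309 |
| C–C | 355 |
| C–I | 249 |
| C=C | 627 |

D(C–H) ≈ 399 kJ/mol

Let D be the C–H bond energy.
Σ(broken) = 2×355 + 8×D + 1×627 + 1×309 = 1646 + 8D
Σ(formed) = 3×355 + 9×D + 1×249 = 1314 + 9D
ΔH = Σ(broken) − Σ(formed) = (1646 + 8D) − (1314 + 9D) = +332 − D
Setting this equal to −67 kJ gives D = 399 kJ/mol.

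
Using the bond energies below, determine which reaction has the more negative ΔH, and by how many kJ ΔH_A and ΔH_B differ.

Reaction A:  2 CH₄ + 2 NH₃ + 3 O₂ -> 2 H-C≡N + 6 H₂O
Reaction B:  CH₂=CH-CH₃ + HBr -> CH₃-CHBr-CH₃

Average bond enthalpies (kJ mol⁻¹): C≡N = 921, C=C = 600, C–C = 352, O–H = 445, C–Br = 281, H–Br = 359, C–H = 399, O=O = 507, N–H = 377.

Reaction A, by 932 kJ

Reaction A:
  Bonds broken (reactants):
    C–H: 8 × 399 = 3192
    N–H: 6 × 377 = 2262
    O=O: 3 × 507 = 1521
    Σ(broken) = 6975 kJ
  Bonds formed (products):
    C≡N: 2 × 921 = 1842
    C–H: 2 × 399 = 798
    O–H: 12 × 445 = 5340
    Σ(formed) = 7980 kJ
  ΔH_A = 6975 − 7980 = −1005 kJ
Reaction B:
  Bonds broken (reactants):
    C–C: 1 × 352 = 352
    C–H: 6 × 399 = 2394
    C=C: 1 × 600 = 600
    H–Br: 1 × 359 = 359
    Σ(broken) = 3705 kJ
  Bonds formed (products):
    C–Br: 1 × 281 = 281
    C–C: 2 × 352 = 704
    C–H: 7 × 399 = 2793
    Σ(formed) = 3778 kJ
  ΔH_B = 3705 − 3778 = −73 kJ
ΔH_A − ΔH_B = −932 kJ, so reaction A has the more negative ΔH; |ΔH_A − ΔH_B| = 932 kJ.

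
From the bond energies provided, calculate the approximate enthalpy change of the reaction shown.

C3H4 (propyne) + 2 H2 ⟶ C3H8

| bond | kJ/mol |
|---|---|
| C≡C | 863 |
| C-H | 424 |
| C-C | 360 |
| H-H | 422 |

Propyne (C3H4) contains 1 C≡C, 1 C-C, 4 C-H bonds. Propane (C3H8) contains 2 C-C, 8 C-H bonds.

Bonds broken (reactants):
  C≡C: 1 × 863 = 863
  C-C: 1 × 360 = 360
  C-H: 4 × 424 = 1696
  H-H: 2 × 422 = 844
  Σ(broken) = 3763 kJ
Bonds formed (products):
  C-C: 2 × 360 = 720
  C-H: 8 × 424 = 3392
  Σ(formed) = 4112 kJ
ΔH = Σ(broken) − Σ(formed) = 3763 − 4112 = −349 kJ

ΔH ≈ −349 kJ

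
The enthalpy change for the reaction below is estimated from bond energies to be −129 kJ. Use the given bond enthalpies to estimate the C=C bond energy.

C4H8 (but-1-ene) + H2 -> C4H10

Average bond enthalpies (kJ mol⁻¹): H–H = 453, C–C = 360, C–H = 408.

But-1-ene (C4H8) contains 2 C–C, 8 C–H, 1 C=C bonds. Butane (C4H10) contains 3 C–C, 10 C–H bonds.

Let D be the C=C bond energy.
Σ(broken) = 2×360 + 8×408 + 1×D + 1×453 = 4437 + D
Σ(formed) = 3×360 + 10×408 = 5160
ΔH = Σ(broken) − Σ(formed) = (4437 + D) − (5160) = −723 + D
Setting this equal to −129 kJ gives D = 594 kJ/mol.

D(C=C) ≈ 594 kJ/mol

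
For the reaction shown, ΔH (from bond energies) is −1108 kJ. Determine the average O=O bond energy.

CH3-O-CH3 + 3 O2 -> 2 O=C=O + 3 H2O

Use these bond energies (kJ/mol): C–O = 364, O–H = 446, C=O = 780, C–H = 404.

D(O=O) ≈ 512 kJ/mol

Let D be the O=O bond energy.
Σ(broken) = 6×404 + 2×364 + 3×D = 3152 + 3D
Σ(formed) = 4×780 + 6×446 = 5796
ΔH = Σ(broken) − Σ(formed) = (3152 + 3D) − (5796) = −2644 + 3D
Setting this equal to −1108 kJ gives 3D = 1536, so D = 512 kJ/mol.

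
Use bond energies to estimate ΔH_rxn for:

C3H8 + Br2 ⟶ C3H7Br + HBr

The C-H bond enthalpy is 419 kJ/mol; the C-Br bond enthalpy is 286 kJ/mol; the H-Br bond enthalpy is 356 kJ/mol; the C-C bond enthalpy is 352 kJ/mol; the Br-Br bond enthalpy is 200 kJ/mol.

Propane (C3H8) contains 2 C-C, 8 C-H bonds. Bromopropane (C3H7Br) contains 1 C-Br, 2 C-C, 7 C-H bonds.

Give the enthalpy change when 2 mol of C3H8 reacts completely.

Bonds broken (reactants):
  Br-Br: 1 × 200 = 200
  C-C: 2 × 352 = 704
  C-H: 8 × 419 = 3352
  Σ(broken) = 4256 kJ
Bonds formed (products):
  C-Br: 1 × 286 = 286
  C-C: 2 × 352 = 704
  C-H: 7 × 419 = 2933
  H-Br: 1 × 356 = 356
  Σ(formed) = 4279 kJ
ΔH = Σ(broken) − Σ(formed) = 4256 − 4279 = −23 kJ
For 2× the reaction as written: 2 × (−23) = −46 kJ

ΔH = −46 kJ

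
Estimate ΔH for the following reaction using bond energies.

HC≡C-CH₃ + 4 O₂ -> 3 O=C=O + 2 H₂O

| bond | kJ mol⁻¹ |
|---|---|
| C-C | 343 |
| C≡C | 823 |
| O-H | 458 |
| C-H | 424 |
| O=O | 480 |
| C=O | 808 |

Bonds broken (reactants):
  C≡C: 1 × 823 = 823
  C-C: 1 × 343 = 343
  C-H: 4 × 424 = 1696
  O=O: 4 × 480 = 1920
  Σ(broken) = 4782 kJ
Bonds formed (products):
  C=O: 6 × 808 = 4848
  O-H: 4 × 458 = 1832
  Σ(formed) = 6680 kJ
ΔH = Σ(broken) − Σ(formed) = 4782 − 6680 = −1898 kJ

ΔH ≈ −1898 kJ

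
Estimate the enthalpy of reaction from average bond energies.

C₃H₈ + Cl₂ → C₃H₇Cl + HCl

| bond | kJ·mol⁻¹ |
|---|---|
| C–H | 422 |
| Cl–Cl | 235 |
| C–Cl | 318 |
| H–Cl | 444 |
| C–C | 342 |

ΔH ≈ −105 kJ

Bonds broken (reactants):
  C–C: 2 × 342 = 684
  C–H: 8 × 422 = 3376
  Cl–Cl: 1 × 235 = 235
  Σ(broken) = 4295 kJ
Bonds formed (products):
  C–C: 2 × 342 = 684
  C–Cl: 1 × 318 = 318
  C–H: 7 × 422 = 2954
  H–Cl: 1 × 444 = 444
  Σ(formed) = 4400 kJ
ΔH = Σ(broken) − Σ(formed) = 4295 − 4400 = −105 kJ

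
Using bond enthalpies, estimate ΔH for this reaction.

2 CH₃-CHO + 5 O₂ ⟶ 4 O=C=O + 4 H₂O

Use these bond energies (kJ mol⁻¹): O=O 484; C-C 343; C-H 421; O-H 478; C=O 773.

ΔH ≈ −1988 kJ

Bonds broken (reactants):
  C-C: 2 × 343 = 686
  C-H: 8 × 421 = 3368
  C=O: 2 × 773 = 1546
  O=O: 5 × 484 = 2420
  Σ(broken) = 8020 kJ
Bonds formed (products):
  C=O: 8 × 773 = 6184
  O-H: 8 × 478 = 3824
  Σ(formed) = 10008 kJ
ΔH = Σ(broken) − Σ(formed) = 8020 − 10008 = −1988 kJ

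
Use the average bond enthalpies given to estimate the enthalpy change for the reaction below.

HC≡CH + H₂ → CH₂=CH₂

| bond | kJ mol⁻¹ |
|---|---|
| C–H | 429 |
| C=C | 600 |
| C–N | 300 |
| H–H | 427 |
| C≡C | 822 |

ΔH ≈ −209 kJ

Bonds broken (reactants):
  C≡C: 1 × 822 = 822
  C–H: 2 × 429 = 858
  H–H: 1 × 427 = 427
  Σ(broken) = 2107 kJ
Bonds formed (products):
  C–H: 4 × 429 = 1716
  C=C: 1 × 600 = 600
  Σ(formed) = 2316 kJ
ΔH = Σ(broken) − Σ(formed) = 2107 − 2316 = −209 kJ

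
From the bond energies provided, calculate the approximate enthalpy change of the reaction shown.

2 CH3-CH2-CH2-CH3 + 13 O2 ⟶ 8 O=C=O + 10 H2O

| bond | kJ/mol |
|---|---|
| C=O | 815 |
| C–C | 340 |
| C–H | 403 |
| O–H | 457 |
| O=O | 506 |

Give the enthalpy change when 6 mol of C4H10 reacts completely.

Bonds broken (reactants):
  C–C: 6 × 340 = 2040
  C–H: 20 × 403 = 8060
  O=O: 13 × 506 = 6578
  Σ(broken) = 16678 kJ
Bonds formed (products):
  C=O: 16 × 815 = 13040
  O–H: 20 × 457 = 9140
  Σ(formed) = 22180 kJ
ΔH = Σ(broken) − Σ(formed) = 16678 − 22180 = −5502 kJ
For 3× the reaction as written: 3 × (−5502) = −16506 kJ

ΔH = −16506 kJ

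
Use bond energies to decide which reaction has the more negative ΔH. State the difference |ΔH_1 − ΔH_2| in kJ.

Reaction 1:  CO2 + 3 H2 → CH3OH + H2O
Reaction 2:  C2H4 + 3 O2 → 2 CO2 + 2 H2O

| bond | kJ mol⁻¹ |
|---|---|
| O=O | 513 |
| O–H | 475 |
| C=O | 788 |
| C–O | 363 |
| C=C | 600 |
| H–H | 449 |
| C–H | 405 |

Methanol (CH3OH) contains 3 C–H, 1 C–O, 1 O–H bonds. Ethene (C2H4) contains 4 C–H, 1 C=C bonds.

Reaction 2, by 1213 kJ

Reaction 1:
  Bonds broken (reactants):
    C=O: 2 × 788 = 1576
    H–H: 3 × 449 = 1347
    Σ(broken) = 2923 kJ
  Bonds formed (products):
    C–H: 3 × 405 = 1215
    C–O: 1 × 363 = 363
    O–H: 3 × 475 = 1425
    Σ(formed) = 3003 kJ
  ΔH_1 = 2923 − 3003 = −80 kJ
Reaction 2:
  Bonds broken (reactants):
    C–H: 4 × 405 = 1620
    C=C: 1 × 600 = 600
    O=O: 3 × 513 = 1539
    Σ(broken) = 3759 kJ
  Bonds formed (products):
    C=O: 4 × 788 = 3152
    O–H: 4 × 475 = 1900
    Σ(formed) = 5052 kJ
  ΔH_2 = 3759 − 5052 = −1293 kJ
ΔH_1 − ΔH_2 = +1213 kJ, so reaction 2 has the more negative ΔH; |ΔH_1 − ΔH_2| = 1213 kJ.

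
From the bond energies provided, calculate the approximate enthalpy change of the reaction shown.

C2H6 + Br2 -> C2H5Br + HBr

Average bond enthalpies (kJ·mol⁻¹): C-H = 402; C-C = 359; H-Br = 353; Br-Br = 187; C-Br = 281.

ΔH ≈ −45 kJ

Bonds broken (reactants):
  Br-Br: 1 × 187 = 187
  C-C: 1 × 359 = 359
  C-H: 6 × 402 = 2412
  Σ(broken) = 2958 kJ
Bonds formed (products):
  C-Br: 1 × 281 = 281
  C-C: 1 × 359 = 359
  C-H: 5 × 402 = 2010
  H-Br: 1 × 353 = 353
  Σ(formed) = 3003 kJ
ΔH = Σ(broken) − Σ(formed) = 2958 − 3003 = −45 kJ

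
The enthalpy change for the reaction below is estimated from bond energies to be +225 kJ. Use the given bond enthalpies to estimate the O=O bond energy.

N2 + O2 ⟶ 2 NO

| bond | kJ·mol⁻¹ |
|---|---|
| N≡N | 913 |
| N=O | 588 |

D(O=O) ≈ 488 kJ/mol

Let D be the O=O bond energy.
Σ(broken) = 1×913 + 1×D = 913 + D
Σ(formed) = 2×588 = 1176
ΔH = Σ(broken) − Σ(formed) = (913 + D) − (1176) = −263 + D
Setting this equal to +225 kJ gives D = 488 kJ/mol.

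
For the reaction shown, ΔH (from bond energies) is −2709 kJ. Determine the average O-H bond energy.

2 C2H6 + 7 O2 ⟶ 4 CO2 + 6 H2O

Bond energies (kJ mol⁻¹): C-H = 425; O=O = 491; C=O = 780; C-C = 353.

Let D be the O-H bond energy.
Σ(broken) = 2×353 + 12×425 + 7×491 = 9243
Σ(formed) = 8×780 + 12×D = 6240 + 12D
ΔH = Σ(broken) − Σ(formed) = (9243) − (6240 + 12D) = +3003 − 12D
Setting this equal to −2709 kJ gives 12D = 5712, so D = 476 kJ/mol.

D(O-H) ≈ 476 kJ/mol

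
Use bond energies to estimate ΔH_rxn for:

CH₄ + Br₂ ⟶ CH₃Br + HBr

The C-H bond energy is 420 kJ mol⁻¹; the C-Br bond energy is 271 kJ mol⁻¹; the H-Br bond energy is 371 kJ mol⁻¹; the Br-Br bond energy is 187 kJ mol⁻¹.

Bonds broken (reactants):
  Br-Br: 1 × 187 = 187
  C-H: 4 × 420 = 1680
  Σ(broken) = 1867 kJ
Bonds formed (products):
  C-Br: 1 × 271 = 271
  C-H: 3 × 420 = 1260
  H-Br: 1 × 371 = 371
  Σ(formed) = 1902 kJ
ΔH = Σ(broken) − Σ(formed) = 1867 − 1902 = −35 kJ

ΔH ≈ −35 kJ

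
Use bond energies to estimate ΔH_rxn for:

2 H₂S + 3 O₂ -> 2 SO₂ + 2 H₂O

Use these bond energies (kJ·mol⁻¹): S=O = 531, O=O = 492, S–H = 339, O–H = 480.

ΔH ≈ −1212 kJ

Bonds broken (reactants):
  O=O: 3 × 492 = 1476
  S–H: 4 × 339 = 1356
  Σ(broken) = 2832 kJ
Bonds formed (products):
  O–H: 4 × 480 = 1920
  S=O: 4 × 531 = 2124
  Σ(formed) = 4044 kJ
ΔH = Σ(broken) − Σ(formed) = 2832 − 4044 = −1212 kJ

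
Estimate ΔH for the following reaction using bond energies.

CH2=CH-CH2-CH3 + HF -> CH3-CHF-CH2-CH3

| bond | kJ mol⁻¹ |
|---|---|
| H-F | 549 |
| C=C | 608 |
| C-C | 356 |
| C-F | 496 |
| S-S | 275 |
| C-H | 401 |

ΔH ≈ −96 kJ

Bonds broken (reactants):
  C-C: 2 × 356 = 712
  C-H: 8 × 401 = 3208
  C=C: 1 × 608 = 608
  H-F: 1 × 549 = 549
  Σ(broken) = 5077 kJ
Bonds formed (products):
  C-C: 3 × 356 = 1068
  C-F: 1 × 496 = 496
  C-H: 9 × 401 = 3609
  Σ(formed) = 5173 kJ
ΔH = Σ(broken) − Σ(formed) = 5077 − 5173 = −96 kJ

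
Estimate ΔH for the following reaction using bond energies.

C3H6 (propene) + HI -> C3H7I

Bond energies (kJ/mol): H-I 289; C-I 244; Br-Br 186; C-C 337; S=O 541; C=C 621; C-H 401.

ΔH ≈ −72 kJ

Bonds broken (reactants):
  C-C: 1 × 337 = 337
  C-H: 6 × 401 = 2406
  C=C: 1 × 621 = 621
  H-I: 1 × 289 = 289
  Σ(broken) = 3653 kJ
Bonds formed (products):
  C-C: 2 × 337 = 674
  C-H: 7 × 401 = 2807
  C-I: 1 × 244 = 244
  Σ(formed) = 3725 kJ
ΔH = Σ(broken) − Σ(formed) = 3653 − 3725 = −72 kJ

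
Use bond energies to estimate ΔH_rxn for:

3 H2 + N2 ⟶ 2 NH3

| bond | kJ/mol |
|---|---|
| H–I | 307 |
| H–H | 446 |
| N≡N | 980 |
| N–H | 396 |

ΔH ≈ −58 kJ

Bonds broken (reactants):
  H–H: 3 × 446 = 1338
  N≡N: 1 × 980 = 980
  Σ(broken) = 2318 kJ
Bonds formed (products):
  N–H: 6 × 396 = 2376
  Σ(formed) = 2376 kJ
ΔH = Σ(broken) − Σ(formed) = 2318 − 2376 = −58 kJ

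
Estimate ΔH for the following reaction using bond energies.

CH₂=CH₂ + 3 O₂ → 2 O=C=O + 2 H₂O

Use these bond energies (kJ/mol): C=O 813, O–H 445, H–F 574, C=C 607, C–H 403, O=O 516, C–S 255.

Bonds broken (reactants):
  C–H: 4 × 403 = 1612
  C=C: 1 × 607 = 607
  O=O: 3 × 516 = 1548
  Σ(broken) = 3767 kJ
Bonds formed (products):
  C=O: 4 × 813 = 3252
  O–H: 4 × 445 = 1780
  Σ(formed) = 5032 kJ
ΔH = Σ(broken) − Σ(formed) = 3767 − 5032 = −1265 kJ

ΔH ≈ −1265 kJ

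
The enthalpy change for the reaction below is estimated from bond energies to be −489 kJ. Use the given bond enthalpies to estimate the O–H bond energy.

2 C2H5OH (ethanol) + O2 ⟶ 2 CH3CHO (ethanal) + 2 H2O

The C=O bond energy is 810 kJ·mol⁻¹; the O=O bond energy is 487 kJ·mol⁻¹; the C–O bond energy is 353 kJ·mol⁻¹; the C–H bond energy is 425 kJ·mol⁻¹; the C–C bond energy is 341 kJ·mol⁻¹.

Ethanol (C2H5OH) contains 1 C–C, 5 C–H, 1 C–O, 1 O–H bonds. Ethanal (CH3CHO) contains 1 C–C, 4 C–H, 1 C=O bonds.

Let D be the O–H bond energy.
Σ(broken) = 2×341 + 10×425 + 2×353 + 2×D + 1×487 = 6125 + 2D
Σ(formed) = 2×341 + 8×425 + 2×810 + 4×D = 5702 + 4D
ΔH = Σ(broken) − Σ(formed) = (6125 + 2D) − (5702 + 4D) = +423 − 2D
Setting this equal to −489 kJ gives 2D = 912, so D = 456 kJ/mol.

D(O–H) ≈ 456 kJ/mol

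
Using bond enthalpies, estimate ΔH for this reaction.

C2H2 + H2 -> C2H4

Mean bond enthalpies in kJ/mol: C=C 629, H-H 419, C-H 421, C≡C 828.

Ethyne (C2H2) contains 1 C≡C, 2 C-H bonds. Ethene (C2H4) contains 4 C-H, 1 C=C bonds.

Bonds broken (reactants):
  C≡C: 1 × 828 = 828
  C-H: 2 × 421 = 842
  H-H: 1 × 419 = 419
  Σ(broken) = 2089 kJ
Bonds formed (products):
  C-H: 4 × 421 = 1684
  C=C: 1 × 629 = 629
  Σ(formed) = 2313 kJ
ΔH = Σ(broken) − Σ(formed) = 2089 − 2313 = −224 kJ

ΔH ≈ −224 kJ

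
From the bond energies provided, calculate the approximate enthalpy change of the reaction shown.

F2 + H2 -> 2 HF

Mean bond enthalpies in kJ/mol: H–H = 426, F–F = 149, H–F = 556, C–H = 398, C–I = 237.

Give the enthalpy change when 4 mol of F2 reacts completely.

Bonds broken (reactants):
  F–F: 1 × 149 = 149
  H–H: 1 × 426 = 426
  Σ(broken) = 575 kJ
Bonds formed (products):
  H–F: 2 × 556 = 1112
  Σ(formed) = 1112 kJ
ΔH = Σ(broken) − Σ(formed) = 575 − 1112 = −537 kJ
For 4× the reaction as written: 4 × (−537) = −2148 kJ

ΔH = −2148 kJ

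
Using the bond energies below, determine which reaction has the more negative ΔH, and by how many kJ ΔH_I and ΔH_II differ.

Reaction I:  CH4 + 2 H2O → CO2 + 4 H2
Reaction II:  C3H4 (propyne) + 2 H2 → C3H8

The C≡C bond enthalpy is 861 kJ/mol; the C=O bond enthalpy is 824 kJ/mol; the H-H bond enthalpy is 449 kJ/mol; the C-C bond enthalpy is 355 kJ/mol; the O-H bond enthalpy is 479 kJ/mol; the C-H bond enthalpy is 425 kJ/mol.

Reaction I:
  Bonds broken (reactants):
    C-H: 4 × 425 = 1700
    O-H: 4 × 479 = 1916
    Σ(broken) = 3616 kJ
  Bonds formed (products):
    C=O: 2 × 824 = 1648
    H-H: 4 × 449 = 1796
    Σ(formed) = 3444 kJ
  ΔH_I = 3616 − 3444 = +172 kJ
Reaction II:
  Bonds broken (reactants):
    C≡C: 1 × 861 = 861
    C-C: 1 × 355 = 355
    C-H: 4 × 425 = 1700
    H-H: 2 × 449 = 898
    Σ(broken) = 3814 kJ
  Bonds formed (products):
    C-C: 2 × 355 = 710
    C-H: 8 × 425 = 3400
    Σ(formed) = 4110 kJ
  ΔH_II = 3814 − 4110 = −296 kJ
ΔH_I − ΔH_II = +468 kJ, so reaction II has the more negative ΔH; |ΔH_I − ΔH_II| = 468 kJ.

Reaction II, by 468 kJ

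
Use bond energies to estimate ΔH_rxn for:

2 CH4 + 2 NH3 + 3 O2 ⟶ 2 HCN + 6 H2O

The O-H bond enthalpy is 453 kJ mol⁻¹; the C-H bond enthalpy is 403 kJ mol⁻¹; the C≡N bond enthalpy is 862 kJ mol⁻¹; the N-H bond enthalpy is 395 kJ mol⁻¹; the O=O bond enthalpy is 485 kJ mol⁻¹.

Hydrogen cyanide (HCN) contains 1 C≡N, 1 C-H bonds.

ΔH ≈ −917 kJ

Bonds broken (reactants):
  C-H: 8 × 403 = 3224
  N-H: 6 × 395 = 2370
  O=O: 3 × 485 = 1455
  Σ(broken) = 7049 kJ
Bonds formed (products):
  C≡N: 2 × 862 = 1724
  C-H: 2 × 403 = 806
  O-H: 12 × 453 = 5436
  Σ(formed) = 7966 kJ
ΔH = Σ(broken) − Σ(formed) = 7049 − 7966 = −917 kJ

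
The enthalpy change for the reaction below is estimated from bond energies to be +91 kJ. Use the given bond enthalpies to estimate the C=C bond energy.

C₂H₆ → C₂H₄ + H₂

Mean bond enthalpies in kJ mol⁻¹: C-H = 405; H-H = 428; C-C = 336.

D(C=C) ≈ 627 kJ/mol

Let D be the C=C bond energy.
Σ(broken) = 1×336 + 6×405 = 2766
Σ(formed) = 4×405 + 1×D + 1×428 = 2048 + D
ΔH = Σ(broken) − Σ(formed) = (2766) − (2048 + D) = +718 − D
Setting this equal to +91 kJ gives D = 627 kJ/mol.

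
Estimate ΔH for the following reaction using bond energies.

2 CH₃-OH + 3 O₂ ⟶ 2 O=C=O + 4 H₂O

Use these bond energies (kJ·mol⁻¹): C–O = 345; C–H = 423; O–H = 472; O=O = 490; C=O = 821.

Bonds broken (reactants):
  C–H: 6 × 423 = 2538
  C–O: 2 × 345 = 690
  O–H: 2 × 472 = 944
  O=O: 3 × 490 = 1470
  Σ(broken) = 5642 kJ
Bonds formed (products):
  C=O: 4 × 821 = 3284
  O–H: 8 × 472 = 3776
  Σ(formed) = 7060 kJ
ΔH = Σ(broken) − Σ(formed) = 5642 − 7060 = −1418 kJ

ΔH ≈ −1418 kJ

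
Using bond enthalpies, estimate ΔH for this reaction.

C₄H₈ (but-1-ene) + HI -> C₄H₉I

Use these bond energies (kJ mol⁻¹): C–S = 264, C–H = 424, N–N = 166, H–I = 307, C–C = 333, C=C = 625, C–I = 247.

Bonds broken (reactants):
  C–C: 2 × 333 = 666
  C–H: 8 × 424 = 3392
  C=C: 1 × 625 = 625
  H–I: 1 × 307 = 307
  Σ(broken) = 4990 kJ
Bonds formed (products):
  C–C: 3 × 333 = 999
  C–H: 9 × 424 = 3816
  C–I: 1 × 247 = 247
  Σ(formed) = 5062 kJ
ΔH = Σ(broken) − Σ(formed) = 4990 − 5062 = −72 kJ

ΔH ≈ −72 kJ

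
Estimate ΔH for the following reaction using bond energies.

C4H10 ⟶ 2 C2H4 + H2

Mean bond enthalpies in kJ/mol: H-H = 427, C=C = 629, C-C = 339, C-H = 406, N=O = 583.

ΔH ≈ +144 kJ

Bonds broken (reactants):
  C-C: 3 × 339 = 1017
  C-H: 10 × 406 = 4060
  Σ(broken) = 5077 kJ
Bonds formed (products):
  C-H: 8 × 406 = 3248
  C=C: 2 × 629 = 1258
  H-H: 1 × 427 = 427
  Σ(formed) = 4933 kJ
ΔH = Σ(broken) − Σ(formed) = 5077 − 4933 = +144 kJ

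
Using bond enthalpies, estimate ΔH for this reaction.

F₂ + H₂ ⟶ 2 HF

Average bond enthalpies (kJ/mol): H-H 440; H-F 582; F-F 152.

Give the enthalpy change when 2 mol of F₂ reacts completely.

ΔH = −1144 kJ

Bonds broken (reactants):
  F-F: 1 × 152 = 152
  H-H: 1 × 440 = 440
  Σ(broken) = 592 kJ
Bonds formed (products):
  H-F: 2 × 582 = 1164
  Σ(formed) = 1164 kJ
ΔH = Σ(broken) − Σ(formed) = 592 − 1164 = −572 kJ
For 2× the reaction as written: 2 × (−572) = −1144 kJ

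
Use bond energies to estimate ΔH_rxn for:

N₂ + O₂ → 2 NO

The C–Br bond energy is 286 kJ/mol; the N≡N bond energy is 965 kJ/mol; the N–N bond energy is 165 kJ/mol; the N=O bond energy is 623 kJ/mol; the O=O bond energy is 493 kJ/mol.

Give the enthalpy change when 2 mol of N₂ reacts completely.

Bonds broken (reactants):
  N≡N: 1 × 965 = 965
  O=O: 1 × 493 = 493
  Σ(broken) = 1458 kJ
Bonds formed (products):
  N=O: 2 × 623 = 1246
  Σ(formed) = 1246 kJ
ΔH = Σ(broken) − Σ(formed) = 1458 − 1246 = +212 kJ
For 2× the reaction as written: 2 × (+212) = +424 kJ

ΔH = +424 kJ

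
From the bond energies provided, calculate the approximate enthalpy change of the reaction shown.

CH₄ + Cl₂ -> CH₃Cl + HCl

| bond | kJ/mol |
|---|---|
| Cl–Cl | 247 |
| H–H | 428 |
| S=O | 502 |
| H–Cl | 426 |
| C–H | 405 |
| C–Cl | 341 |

Bonds broken (reactants):
  C–H: 4 × 405 = 1620
  Cl–Cl: 1 × 247 = 247
  Σ(broken) = 1867 kJ
Bonds formed (products):
  C–Cl: 1 × 341 = 341
  C–H: 3 × 405 = 1215
  H–Cl: 1 × 426 = 426
  Σ(formed) = 1982 kJ
ΔH = Σ(broken) − Σ(formed) = 1867 − 1982 = −115 kJ

ΔH ≈ −115 kJ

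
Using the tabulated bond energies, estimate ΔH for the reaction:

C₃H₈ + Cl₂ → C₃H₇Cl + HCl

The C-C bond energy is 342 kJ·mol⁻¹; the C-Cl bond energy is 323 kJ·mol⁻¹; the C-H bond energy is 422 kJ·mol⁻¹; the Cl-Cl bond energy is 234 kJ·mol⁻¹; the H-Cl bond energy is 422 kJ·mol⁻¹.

ΔH ≈ −89 kJ

Bonds broken (reactants):
  C-C: 2 × 342 = 684
  C-H: 8 × 422 = 3376
  Cl-Cl: 1 × 234 = 234
  Σ(broken) = 4294 kJ
Bonds formed (products):
  C-C: 2 × 342 = 684
  C-Cl: 1 × 323 = 323
  C-H: 7 × 422 = 2954
  H-Cl: 1 × 422 = 422
  Σ(formed) = 4383 kJ
ΔH = Σ(broken) − Σ(formed) = 4294 − 4383 = −89 kJ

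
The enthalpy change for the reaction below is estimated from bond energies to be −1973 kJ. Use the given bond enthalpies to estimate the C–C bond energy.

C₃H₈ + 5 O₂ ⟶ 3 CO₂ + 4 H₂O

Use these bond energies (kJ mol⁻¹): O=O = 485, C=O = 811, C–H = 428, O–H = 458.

Let D be the C–C bond energy.
Σ(broken) = 2×D + 8×428 + 5×485 = 5849 + 2D
Σ(formed) = 6×811 + 8×458 = 8530
ΔH = Σ(broken) − Σ(formed) = (5849 + 2D) − (8530) = −2681 + 2D
Setting this equal to −1973 kJ gives 2D = 708, so D = 354 kJ/mol.

D(C–C) ≈ 354 kJ/mol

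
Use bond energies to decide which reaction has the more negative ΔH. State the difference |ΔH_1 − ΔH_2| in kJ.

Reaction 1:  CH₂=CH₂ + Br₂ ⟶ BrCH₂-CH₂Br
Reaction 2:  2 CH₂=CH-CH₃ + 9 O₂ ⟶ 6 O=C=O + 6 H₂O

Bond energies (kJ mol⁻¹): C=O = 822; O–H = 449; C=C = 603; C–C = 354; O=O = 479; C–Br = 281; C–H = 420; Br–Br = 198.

Reaction 1:
  Bonds broken (reactants):
    Br–Br: 1 × 198 = 198
    C–H: 4 × 420 = 1680
    C=C: 1 × 603 = 603
    Σ(broken) = 2481 kJ
  Bonds formed (products):
    C–Br: 2 × 281 = 562
    C–C: 1 × 354 = 354
    C–H: 4 × 420 = 1680
    Σ(formed) = 2596 kJ
  ΔH_1 = 2481 − 2596 = −115 kJ
Reaction 2:
  Bonds broken (reactants):
    C–C: 2 × 354 = 708
    C–H: 12 × 420 = 5040
    C=C: 2 × 603 = 1206
    O=O: 9 × 479 = 4311
    Σ(broken) = 11265 kJ
  Bonds formed (products):
    C=O: 12 × 822 = 9864
    O–H: 12 × 449 = 5388
    Σ(formed) = 15252 kJ
  ΔH_2 = 11265 − 15252 = −3987 kJ
ΔH_1 − ΔH_2 = +3872 kJ, so reaction 2 has the more negative ΔH; |ΔH_1 − ΔH_2| = 3872 kJ.

Reaction 2, by 3872 kJ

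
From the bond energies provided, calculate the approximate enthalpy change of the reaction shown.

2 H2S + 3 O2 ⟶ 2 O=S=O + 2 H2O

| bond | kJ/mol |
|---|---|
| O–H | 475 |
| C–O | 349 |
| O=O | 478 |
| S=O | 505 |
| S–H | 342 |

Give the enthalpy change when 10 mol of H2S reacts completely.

Bonds broken (reactants):
  O=O: 3 × 478 = 1434
  S–H: 4 × 342 = 1368
  Σ(broken) = 2802 kJ
Bonds formed (products):
  O–H: 4 × 475 = 1900
  S=O: 4 × 505 = 2020
  Σ(formed) = 3920 kJ
ΔH = Σ(broken) − Σ(formed) = 2802 − 3920 = −1118 kJ
For 5× the reaction as written: 5 × (−1118) = −5590 kJ

ΔH = −5590 kJ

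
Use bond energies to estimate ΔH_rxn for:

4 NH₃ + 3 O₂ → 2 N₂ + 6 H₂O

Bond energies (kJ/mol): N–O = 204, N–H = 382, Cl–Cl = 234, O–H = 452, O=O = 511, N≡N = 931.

ΔH ≈ −1169 kJ

Bonds broken (reactants):
  N–H: 12 × 382 = 4584
  O=O: 3 × 511 = 1533
  Σ(broken) = 6117 kJ
Bonds formed (products):
  N≡N: 2 × 931 = 1862
  O–H: 12 × 452 = 5424
  Σ(formed) = 7286 kJ
ΔH = Σ(broken) − Σ(formed) = 6117 − 7286 = −1169 kJ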